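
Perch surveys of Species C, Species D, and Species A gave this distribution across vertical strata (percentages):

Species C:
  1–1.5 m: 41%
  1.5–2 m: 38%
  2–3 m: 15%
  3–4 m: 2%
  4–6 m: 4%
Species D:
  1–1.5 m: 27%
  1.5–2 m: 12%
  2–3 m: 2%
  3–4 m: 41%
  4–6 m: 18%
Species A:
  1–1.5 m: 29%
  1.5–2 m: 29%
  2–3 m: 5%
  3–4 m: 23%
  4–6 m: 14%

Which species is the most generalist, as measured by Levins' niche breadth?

Convert percentages to proportions (divide by 100).
Σp_Cᵢ² = 0.41² + 0.38² + 0.15² + 0.02² + 0.04² = 0.1681 + 0.1444 + 0.0225 + 0.0004 + 0.0016 = 0.3370
B_C = 1 / 0.3370 = 2.9674
Σp_Dᵢ² = 0.27² + 0.12² + 0.02² + 0.41² + 0.18² = 0.0729 + 0.0144 + 0.0004 + 0.1681 + 0.0324 = 0.2882
B_D = 1 / 0.2882 = 3.4698
Σp_Aᵢ² = 0.29² + 0.29² + 0.05² + 0.23² + 0.14² = 0.0841 + 0.0841 + 0.0025 + 0.0529 + 0.0196 = 0.2432
B_A = 1 / 0.2432 = 4.1118
Highest B → broadest niche (most generalist): Species A (B = 4.11).

Species A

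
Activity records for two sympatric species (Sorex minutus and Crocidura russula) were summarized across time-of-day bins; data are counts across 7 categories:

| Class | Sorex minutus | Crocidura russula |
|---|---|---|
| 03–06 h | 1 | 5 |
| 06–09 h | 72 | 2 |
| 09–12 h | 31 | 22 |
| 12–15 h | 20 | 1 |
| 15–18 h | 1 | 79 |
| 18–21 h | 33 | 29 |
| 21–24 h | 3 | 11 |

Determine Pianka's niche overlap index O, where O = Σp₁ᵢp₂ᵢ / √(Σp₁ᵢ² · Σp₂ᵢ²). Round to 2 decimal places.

Proportions for Sorex minutus (n=161): 1/161=0.0062, 72/161=0.4472, 31/161=0.1925, 20/161=0.1242, 1/161=0.0062, 33/161=0.2050, 3/161=0.0186
Proportions for Crocidura russula (n=149): 5/149=0.0336, 2/149=0.0134, 22/149=0.1477, 1/149=0.0067, 79/149=0.5302, 29/149=0.1946, 11/149=0.0738
Σ p₁ᵢp₂ᵢ = 0.000208 + 0.005992 + 0.028432 + 0.000832 + 0.003287 + 0.039893 + 0.001373 = 0.080017
Σp_1ᵢ² = 0.0062² + 0.4472² + 0.1925² + 0.1242² + 0.0062² + 0.2050² + 0.0186² = 0.000038 + 0.199988 + 0.037056 + 0.015426 + 0.000038 + 0.042025 + 0.000346 = 0.294917
Σp_2ᵢ² = 0.0336² + 0.0134² + 0.1477² + 0.0067² + 0.5302² + 0.1946² + 0.0738² = 0.001129 + 0.000180 + 0.021815 + 0.000045 + 0.281112 + 0.037869 + 0.005446 = 0.347596
O = 0.080017 / √(0.294917 × 0.347596) = 0.080017 / 0.3201749 = 0.2499

0.25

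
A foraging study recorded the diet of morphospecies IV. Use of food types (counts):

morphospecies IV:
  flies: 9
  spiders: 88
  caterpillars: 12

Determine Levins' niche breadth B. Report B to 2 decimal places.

Proportions for morphospecies IV (n=109): 9/109=0.0826, 88/109=0.8073, 12/109=0.1101
Σpᵢ² = 0.0826² + 0.8073² + 0.1101² = 0.006823 + 0.651733 + 0.012122 = 0.670678
B = 1 / 0.670678 = 1.4910

1.49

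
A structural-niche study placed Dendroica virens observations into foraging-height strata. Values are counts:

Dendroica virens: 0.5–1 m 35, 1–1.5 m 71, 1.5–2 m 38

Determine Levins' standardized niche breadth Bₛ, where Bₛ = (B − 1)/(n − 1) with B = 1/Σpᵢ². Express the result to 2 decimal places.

Proportions for Dendroica virens (n=144): 35/144=0.2431, 71/144=0.4931, 38/144=0.2639
Σpᵢ² = 0.2431² + 0.4931² + 0.2639² = 0.059098 + 0.243148 + 0.069643 = 0.371889
B = 1 / 0.371889 = 2.6890
Bₛ = (B − 1)/(n − 1) = (2.6890 − 1)/(3 − 1) = 1.6890/2 = 0.8445

0.84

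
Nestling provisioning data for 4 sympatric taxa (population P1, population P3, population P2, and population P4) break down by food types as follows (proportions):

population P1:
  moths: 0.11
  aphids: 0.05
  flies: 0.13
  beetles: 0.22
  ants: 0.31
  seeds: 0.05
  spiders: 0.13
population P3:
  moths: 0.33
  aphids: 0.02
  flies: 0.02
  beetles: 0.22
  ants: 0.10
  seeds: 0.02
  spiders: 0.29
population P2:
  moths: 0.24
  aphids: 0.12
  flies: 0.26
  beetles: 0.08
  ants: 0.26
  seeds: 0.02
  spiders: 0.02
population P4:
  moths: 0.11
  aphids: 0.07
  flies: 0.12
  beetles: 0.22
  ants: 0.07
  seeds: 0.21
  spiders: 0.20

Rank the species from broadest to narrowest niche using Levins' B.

population P4 > population P1 > population P2 > population P3

Σp_P1ᵢ² = 0.11² + 0.05² + 0.13² + 0.22² + 0.31² + 0.05² + 0.13² = 0.0121 + 0.0025 + 0.0169 + 0.0484 + 0.0961 + 0.0025 + 0.0169 = 0.1954
B_P1 = 1 / 0.1954 = 5.1177
Σp_P3ᵢ² = 0.33² + 0.02² + 0.02² + 0.22² + 0.10² + 0.02² + 0.29² = 0.1089 + 0.0004 + 0.0004 + 0.0484 + 0.0100 + 0.0004 + 0.0841 = 0.2526
B_P3 = 1 / 0.2526 = 3.9588
Σp_P2ᵢ² = 0.24² + 0.12² + 0.26² + 0.08² + 0.26² + 0.02² + 0.02² = 0.0576 + 0.0144 + 0.0676 + 0.0064 + 0.0676 + 0.0004 + 0.0004 = 0.2144
B_P2 = 1 / 0.2144 = 4.6642
Σp_P4ᵢ² = 0.11² + 0.07² + 0.12² + 0.22² + 0.07² + 0.21² + 0.20² = 0.0121 + 0.0049 + 0.0144 + 0.0484 + 0.0049 + 0.0441 + 0.0400 = 0.1688
B_P4 = 1 / 0.1688 = 5.9242
Ranking by B (broadest → narrowest): population P4 (5.92) > population P1 (5.12) > population P2 (4.66) > population P3 (3.96)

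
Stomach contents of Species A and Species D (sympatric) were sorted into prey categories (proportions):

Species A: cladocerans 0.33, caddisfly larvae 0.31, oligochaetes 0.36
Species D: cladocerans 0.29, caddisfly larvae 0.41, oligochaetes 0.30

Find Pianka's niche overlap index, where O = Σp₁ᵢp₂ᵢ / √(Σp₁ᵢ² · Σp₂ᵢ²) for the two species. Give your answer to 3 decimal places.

Σ p₁ᵢp₂ᵢ = 0.0957 + 0.1271 + 0.1080 = 0.3308
Σp_1ᵢ² = 0.33² + 0.31² + 0.36² = 0.1089 + 0.0961 + 0.1296 = 0.3346
Σp_2ᵢ² = 0.29² + 0.41² + 0.30² = 0.0841 + 0.1681 + 0.0900 = 0.3422
O = 0.3308 / √(0.3346 × 0.3422) = 0.3308 / 0.338379 = 0.97760

0.978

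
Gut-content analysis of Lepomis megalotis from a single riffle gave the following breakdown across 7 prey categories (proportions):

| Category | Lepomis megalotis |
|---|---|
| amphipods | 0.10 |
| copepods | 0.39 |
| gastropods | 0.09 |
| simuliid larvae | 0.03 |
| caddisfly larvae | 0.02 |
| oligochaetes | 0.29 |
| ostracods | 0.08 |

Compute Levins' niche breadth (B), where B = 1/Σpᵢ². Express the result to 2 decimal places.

Σpᵢ² = 0.10² + 0.39² + 0.09² + 0.03² + 0.02² + 0.29² + 0.08² = 0.0100 + 0.1521 + 0.0081 + 0.0009 + 0.0004 + 0.0841 + 0.0064 = 0.2620
B = 1 / 0.2620 = 3.8168

3.82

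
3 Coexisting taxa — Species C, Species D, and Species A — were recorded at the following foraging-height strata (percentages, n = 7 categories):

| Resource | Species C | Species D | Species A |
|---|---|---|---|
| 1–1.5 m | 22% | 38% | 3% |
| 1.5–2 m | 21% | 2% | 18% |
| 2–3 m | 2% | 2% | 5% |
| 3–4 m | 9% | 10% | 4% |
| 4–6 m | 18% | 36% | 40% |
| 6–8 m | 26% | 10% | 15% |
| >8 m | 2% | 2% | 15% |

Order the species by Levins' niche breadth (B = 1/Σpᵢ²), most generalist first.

Convert percentages to proportions (divide by 100).
Σp_Cᵢ² = 0.22² + 0.21² + 0.02² + 0.09² + 0.18² + 0.26² + 0.02² = 0.0484 + 0.0441 + 0.0004 + 0.0081 + 0.0324 + 0.0676 + 0.0004 = 0.2014
B_C = 1 / 0.2014 = 4.9652
Σp_Dᵢ² = 0.38² + 0.02² + 0.02² + 0.10² + 0.36² + 0.10² + 0.02² = 0.1444 + 0.0004 + 0.0004 + 0.0100 + 0.1296 + 0.0100 + 0.0004 = 0.2952
B_D = 1 / 0.2952 = 3.3875
Σp_Aᵢ² = 0.03² + 0.18² + 0.05² + 0.04² + 0.40² + 0.15² + 0.15² = 0.0009 + 0.0324 + 0.0025 + 0.0016 + 0.1600 + 0.0225 + 0.0225 = 0.2424
B_A = 1 / 0.2424 = 4.1254
Ranking by B (broadest → narrowest): Species C (4.97) > Species A (4.13) > Species D (3.39)

Species C > Species A > Species D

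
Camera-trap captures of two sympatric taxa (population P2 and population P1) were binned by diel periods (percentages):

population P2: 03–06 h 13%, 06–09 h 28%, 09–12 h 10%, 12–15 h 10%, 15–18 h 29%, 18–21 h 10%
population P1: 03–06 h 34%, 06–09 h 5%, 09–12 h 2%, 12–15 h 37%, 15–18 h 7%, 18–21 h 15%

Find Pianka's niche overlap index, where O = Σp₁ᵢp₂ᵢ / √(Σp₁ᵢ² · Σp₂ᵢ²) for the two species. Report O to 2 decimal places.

0.54

Convert percentages to proportions (divide by 100).
Σ p₁ᵢp₂ᵢ = 0.0442 + 0.0140 + 0.0020 + 0.0370 + 0.0203 + 0.0150 = 0.1325
Σp_1ᵢ² = 0.13² + 0.28² + 0.10² + 0.10² + 0.29² + 0.10² = 0.0169 + 0.0784 + 0.0100 + 0.0100 + 0.0841 + 0.0100 = 0.2094
Σp_2ᵢ² = 0.34² + 0.05² + 0.02² + 0.37² + 0.07² + 0.15² = 0.1156 + 0.0025 + 0.0004 + 0.1369 + 0.0049 + 0.0225 = 0.2828
O = 0.1325 / √(0.2094 × 0.2828) = 0.1325 / 0.24335 = 0.5445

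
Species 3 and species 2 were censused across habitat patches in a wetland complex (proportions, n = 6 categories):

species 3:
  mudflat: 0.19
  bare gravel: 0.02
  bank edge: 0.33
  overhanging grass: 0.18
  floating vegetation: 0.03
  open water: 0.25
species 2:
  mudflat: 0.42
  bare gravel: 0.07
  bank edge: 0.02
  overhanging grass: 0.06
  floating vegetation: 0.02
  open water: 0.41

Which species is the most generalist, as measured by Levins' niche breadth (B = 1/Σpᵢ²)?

Σp_3ᵢ² = 0.19² + 0.02² + 0.33² + 0.18² + 0.03² + 0.25² = 0.0361 + 0.0004 + 0.1089 + 0.0324 + 0.0009 + 0.0625 = 0.2412
B_3 = 1 / 0.2412 = 4.1459
Σp_2ᵢ² = 0.42² + 0.07² + 0.02² + 0.06² + 0.02² + 0.41² = 0.1764 + 0.0049 + 0.0004 + 0.0036 + 0.0004 + 0.1681 = 0.3538
B_2 = 1 / 0.3538 = 2.8265
Highest B → broadest niche (most generalist): species 3 (B = 4.15).

species 3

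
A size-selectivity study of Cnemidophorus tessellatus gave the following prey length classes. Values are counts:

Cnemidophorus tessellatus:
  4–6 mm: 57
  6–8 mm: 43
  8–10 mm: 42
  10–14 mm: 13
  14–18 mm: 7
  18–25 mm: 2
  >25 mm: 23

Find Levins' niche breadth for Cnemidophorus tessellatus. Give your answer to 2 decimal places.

Proportions for Cnemidophorus tessellatus (n=187): 57/187=0.3048, 43/187=0.2299, 42/187=0.2246, 13/187=0.0695, 7/187=0.0374, 2/187=0.0107, 23/187=0.1230
Σpᵢ² = 0.3048² + 0.2299² + 0.2246² + 0.0695² + 0.0374² + 0.0107² + 0.1230² = 0.092903 + 0.052854 + 0.050445 + 0.004830 + 0.001399 + 0.000114 + 0.015129 = 0.217674
B = 1 / 0.217674 = 4.5940

4.59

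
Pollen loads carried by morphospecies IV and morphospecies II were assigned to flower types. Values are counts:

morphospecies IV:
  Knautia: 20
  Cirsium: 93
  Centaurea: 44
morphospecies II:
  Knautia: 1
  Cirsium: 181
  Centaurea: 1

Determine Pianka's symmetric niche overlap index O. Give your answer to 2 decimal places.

Proportions for morphospecies IV (n=157): 20/157=0.1274, 93/157=0.5924, 44/157=0.2803
Proportions for morphospecies II (n=183): 1/183=0.0055, 181/183=0.9891, 1/183=0.0055
Σ p₁ᵢp₂ᵢ = 0.000701 + 0.585943 + 0.001542 = 0.588186
Σp_1ᵢ² = 0.1274² + 0.5924² + 0.2803² = 0.016231 + 0.350938 + 0.078568 = 0.445737
Σp_2ᵢ² = 0.0055² + 0.9891² + 0.0055² = 0.000030 + 0.978319 + 0.000030 = 0.978379
O = 0.588186 / √(0.445737 × 0.978379) = 0.588186 / 0.6603785 = 0.8907

0.89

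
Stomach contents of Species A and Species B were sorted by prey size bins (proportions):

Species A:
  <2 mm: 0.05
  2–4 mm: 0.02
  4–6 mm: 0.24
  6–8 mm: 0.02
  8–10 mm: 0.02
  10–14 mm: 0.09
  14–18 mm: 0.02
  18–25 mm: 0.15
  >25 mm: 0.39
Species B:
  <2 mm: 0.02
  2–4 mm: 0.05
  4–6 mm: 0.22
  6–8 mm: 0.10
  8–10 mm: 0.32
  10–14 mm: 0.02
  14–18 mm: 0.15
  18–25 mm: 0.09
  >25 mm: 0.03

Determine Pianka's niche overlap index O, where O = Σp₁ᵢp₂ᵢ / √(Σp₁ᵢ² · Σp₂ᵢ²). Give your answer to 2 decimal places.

Σ p₁ᵢp₂ᵢ = 0.0010 + 0.0010 + 0.0528 + 0.0020 + 0.0064 + 0.0018 + 0.0030 + 0.0135 + 0.0117 = 0.0932
Σp_1ᵢ² = 0.05² + 0.02² + 0.24² + 0.02² + 0.02² + 0.09² + 0.02² + 0.15² + 0.39² = 0.0025 + 0.0004 + 0.0576 + 0.0004 + 0.0004 + 0.0081 + 0.0004 + 0.0225 + 0.1521 = 0.2444
Σp_2ᵢ² = 0.02² + 0.05² + 0.22² + 0.10² + 0.32² + 0.02² + 0.15² + 0.09² + 0.03² = 0.0004 + 0.0025 + 0.0484 + 0.0100 + 0.1024 + 0.0004 + 0.0225 + 0.0081 + 0.0009 = 0.1956
O = 0.0932 / √(0.2444 × 0.1956) = 0.0932 / 0.21864 = 0.4263

0.43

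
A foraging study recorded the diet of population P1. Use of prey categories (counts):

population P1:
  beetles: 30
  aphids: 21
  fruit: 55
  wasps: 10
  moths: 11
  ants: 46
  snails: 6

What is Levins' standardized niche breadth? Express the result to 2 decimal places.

0.63

Proportions for population P1 (n=179): 30/179=0.1676, 21/179=0.1173, 55/179=0.3073, 10/179=0.0559, 11/179=0.0615, 46/179=0.2570, 6/179=0.0335
Σpᵢ² = 0.1676² + 0.1173² + 0.3073² + 0.0559² + 0.0615² + 0.2570² + 0.0335² = 0.028090 + 0.013759 + 0.094433 + 0.003125 + 0.003782 + 0.066049 + 0.001122 = 0.210360
B = 1 / 0.210360 = 4.7538
Bₛ = (B − 1)/(n − 1) = (4.7538 − 1)/(7 − 1) = 3.7538/6 = 0.6256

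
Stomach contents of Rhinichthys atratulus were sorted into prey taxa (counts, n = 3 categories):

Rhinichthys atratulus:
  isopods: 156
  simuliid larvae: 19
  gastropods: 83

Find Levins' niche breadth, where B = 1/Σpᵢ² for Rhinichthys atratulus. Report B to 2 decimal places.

Proportions for Rhinichthys atratulus (n=258): 156/258=0.6047, 19/258=0.0736, 83/258=0.3217
Σpᵢ² = 0.6047² + 0.0736² + 0.3217² = 0.365662 + 0.005417 + 0.103491 = 0.474570
B = 1 / 0.474570 = 2.1072

2.11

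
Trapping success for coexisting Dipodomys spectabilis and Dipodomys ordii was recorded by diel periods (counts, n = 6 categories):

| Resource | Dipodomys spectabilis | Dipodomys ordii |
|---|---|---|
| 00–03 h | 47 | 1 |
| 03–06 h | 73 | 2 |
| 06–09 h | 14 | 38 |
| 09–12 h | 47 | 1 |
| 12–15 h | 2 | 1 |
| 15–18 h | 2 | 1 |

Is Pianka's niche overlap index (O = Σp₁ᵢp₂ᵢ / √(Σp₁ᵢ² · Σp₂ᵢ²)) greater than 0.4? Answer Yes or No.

Proportions for Dipodomys spectabilis (n=185): 47/185=0.2541, 73/185=0.3946, 14/185=0.0757, 47/185=0.2541, 2/185=0.0108, 2/185=0.0108
Proportions for Dipodomys ordii (n=44): 1/44=0.0227, 2/44=0.0455, 38/44=0.8636, 1/44=0.0227, 1/44=0.0227, 1/44=0.0227
Σ p₁ᵢp₂ᵢ = 0.005768 + 0.017954 + 0.065375 + 0.005768 + 0.000245 + 0.000245 = 0.095355
Σp_1ᵢ² = 0.2541² + 0.3946² + 0.0757² + 0.2541² + 0.0108² + 0.0108² = 0.064567 + 0.155709 + 0.005730 + 0.064567 + 0.000117 + 0.000117 = 0.290807
Σp_2ᵢ² = 0.0227² + 0.0455² + 0.8636² + 0.0227² + 0.0227² + 0.0227² = 0.000515 + 0.002070 + 0.745805 + 0.000515 + 0.000515 + 0.000515 = 0.749935
O = 0.095355 / √(0.290807 × 0.749935) = 0.095355 / 0.4669972 = 0.2042
O = 0.2042 < 0.4 → No.

No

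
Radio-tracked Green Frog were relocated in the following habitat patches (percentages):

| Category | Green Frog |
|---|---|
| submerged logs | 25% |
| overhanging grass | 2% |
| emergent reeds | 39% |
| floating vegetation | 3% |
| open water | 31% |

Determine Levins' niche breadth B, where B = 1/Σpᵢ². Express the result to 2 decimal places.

3.21

Convert percentages to proportions (divide by 100).
Σpᵢ² = 0.25² + 0.02² + 0.39² + 0.03² + 0.31² = 0.0625 + 0.0004 + 0.1521 + 0.0009 + 0.0961 = 0.3120
B = 1 / 0.3120 = 3.2051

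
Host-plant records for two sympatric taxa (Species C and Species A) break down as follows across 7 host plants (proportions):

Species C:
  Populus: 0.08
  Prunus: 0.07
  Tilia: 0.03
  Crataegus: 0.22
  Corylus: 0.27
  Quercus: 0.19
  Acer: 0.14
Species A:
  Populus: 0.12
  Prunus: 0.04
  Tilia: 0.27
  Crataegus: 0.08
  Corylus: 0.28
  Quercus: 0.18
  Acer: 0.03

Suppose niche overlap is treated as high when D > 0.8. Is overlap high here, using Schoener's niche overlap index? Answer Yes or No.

No

Σ|p₁ᵢ − p₂ᵢ| = 0.04 + 0.03 + 0.24 + 0.14 + 0.01 + 0.01 + 0.11 = 0.58
D = 1 − ½ × 0.58 = 1 − 0.290 = 0.7100
D = 0.7100 < 0.8 → No.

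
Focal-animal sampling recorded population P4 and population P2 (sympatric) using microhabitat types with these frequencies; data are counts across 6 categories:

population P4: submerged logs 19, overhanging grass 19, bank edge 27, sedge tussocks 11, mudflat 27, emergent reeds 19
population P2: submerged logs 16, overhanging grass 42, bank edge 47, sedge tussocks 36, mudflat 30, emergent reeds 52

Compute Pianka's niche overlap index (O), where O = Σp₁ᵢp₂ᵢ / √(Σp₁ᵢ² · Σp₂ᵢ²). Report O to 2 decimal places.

Proportions for population P4 (n=122): 19/122=0.1557, 19/122=0.1557, 27/122=0.2213, 11/122=0.0902, 27/122=0.2213, 19/122=0.1557
Proportions for population P2 (n=223): 16/223=0.0717, 42/223=0.1883, 47/223=0.2108, 36/223=0.1614, 30/223=0.1345, 52/223=0.2332
Σ p₁ᵢp₂ᵢ = 0.011164 + 0.029318 + 0.046650 + 0.014558 + 0.029765 + 0.036309 = 0.167764
Σp_1ᵢ² = 0.1557² + 0.1557² + 0.2213² + 0.0902² + 0.2213² + 0.1557² = 0.024242 + 0.024242 + 0.048974 + 0.008136 + 0.048974 + 0.024242 = 0.178810
Σp_2ᵢ² = 0.0717² + 0.1883² + 0.2108² + 0.1614² + 0.1345² + 0.2332² = 0.005141 + 0.035457 + 0.044437 + 0.026050 + 0.018090 + 0.054382 = 0.183557
O = 0.167764 / √(0.178810 × 0.183557) = 0.167764 / 0.1811680 = 0.9260

0.93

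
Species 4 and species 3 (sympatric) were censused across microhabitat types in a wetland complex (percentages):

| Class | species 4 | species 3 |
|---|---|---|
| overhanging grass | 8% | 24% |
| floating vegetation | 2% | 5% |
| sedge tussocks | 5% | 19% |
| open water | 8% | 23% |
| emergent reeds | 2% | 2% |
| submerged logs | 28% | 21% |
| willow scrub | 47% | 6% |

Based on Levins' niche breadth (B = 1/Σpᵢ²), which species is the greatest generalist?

Convert percentages to proportions (divide by 100).
Σp_4ᵢ² = 0.08² + 0.02² + 0.05² + 0.08² + 0.02² + 0.28² + 0.47² = 0.0064 + 0.0004 + 0.0025 + 0.0064 + 0.0004 + 0.0784 + 0.2209 = 0.3154
B_4 = 1 / 0.3154 = 3.1706
Σp_3ᵢ² = 0.24² + 0.05² + 0.19² + 0.23² + 0.02² + 0.21² + 0.06² = 0.0576 + 0.0025 + 0.0361 + 0.0529 + 0.0004 + 0.0441 + 0.0036 = 0.1972
B_3 = 1 / 0.1972 = 5.0710
Highest B → broadest niche (most generalist): species 3 (B = 5.07).

species 3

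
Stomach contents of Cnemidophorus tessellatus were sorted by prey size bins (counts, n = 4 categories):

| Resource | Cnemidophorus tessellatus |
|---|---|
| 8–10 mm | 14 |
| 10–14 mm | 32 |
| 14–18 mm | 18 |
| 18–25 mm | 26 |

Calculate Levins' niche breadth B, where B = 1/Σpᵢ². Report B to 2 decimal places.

3.65

Proportions for Cnemidophorus tessellatus (n=90): 14/90=0.1556, 32/90=0.3556, 18/90=0.2000, 26/90=0.2889
Σpᵢ² = 0.1556² + 0.3556² + 0.2000² + 0.2889² = 0.024211 + 0.126451 + 0.040000 + 0.083463 = 0.274125
B = 1 / 0.274125 = 3.6480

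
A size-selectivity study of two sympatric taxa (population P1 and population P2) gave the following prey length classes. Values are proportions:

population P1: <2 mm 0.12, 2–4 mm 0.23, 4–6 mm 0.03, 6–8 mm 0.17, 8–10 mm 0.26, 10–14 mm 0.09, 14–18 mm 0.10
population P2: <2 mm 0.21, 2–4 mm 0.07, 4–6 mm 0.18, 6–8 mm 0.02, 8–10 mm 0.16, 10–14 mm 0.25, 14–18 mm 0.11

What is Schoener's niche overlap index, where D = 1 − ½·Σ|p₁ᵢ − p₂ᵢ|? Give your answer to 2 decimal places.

Σ|p₁ᵢ − p₂ᵢ| = 0.09 + 0.16 + 0.15 + 0.15 + 0.10 + 0.16 + 0.01 = 0.82
D = 1 − ½ × 0.82 = 1 − 0.410 = 0.5900

0.59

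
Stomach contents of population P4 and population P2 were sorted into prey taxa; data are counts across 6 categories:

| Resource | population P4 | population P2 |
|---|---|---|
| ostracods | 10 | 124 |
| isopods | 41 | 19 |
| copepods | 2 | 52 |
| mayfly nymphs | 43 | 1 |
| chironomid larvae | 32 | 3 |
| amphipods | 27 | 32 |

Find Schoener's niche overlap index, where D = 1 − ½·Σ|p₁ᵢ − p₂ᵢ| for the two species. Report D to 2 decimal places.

0.32

Proportions for population P4 (n=155): 10/155=0.0645, 41/155=0.2645, 2/155=0.0129, 43/155=0.2774, 32/155=0.2065, 27/155=0.1742
Proportions for population P2 (n=231): 124/231=0.5368, 19/231=0.0823, 52/231=0.2251, 1/231=0.0043, 3/231=0.0130, 32/231=0.1385
Σ|p₁ᵢ − p₂ᵢ| = 0.4723 + 0.1822 + 0.2122 + 0.2731 + 0.1935 + 0.0357 = 1.3690
D = 1 − ½ × 1.3690 = 1 − 0.68450 = 0.31550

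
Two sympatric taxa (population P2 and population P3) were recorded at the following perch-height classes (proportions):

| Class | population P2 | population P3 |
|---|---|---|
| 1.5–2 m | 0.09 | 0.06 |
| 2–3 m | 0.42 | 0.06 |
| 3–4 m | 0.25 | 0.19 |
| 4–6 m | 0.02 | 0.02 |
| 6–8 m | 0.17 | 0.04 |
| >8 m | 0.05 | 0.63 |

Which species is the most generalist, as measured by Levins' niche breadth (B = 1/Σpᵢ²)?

Σp_P2ᵢ² = 0.09² + 0.42² + 0.25² + 0.02² + 0.17² + 0.05² = 0.0081 + 0.1764 + 0.0625 + 0.0004 + 0.0289 + 0.0025 = 0.2788
B_P2 = 1 / 0.2788 = 3.5868
Σp_P3ᵢ² = 0.06² + 0.06² + 0.19² + 0.02² + 0.04² + 0.63² = 0.0036 + 0.0036 + 0.0361 + 0.0004 + 0.0016 + 0.3969 = 0.4422
B_P3 = 1 / 0.4422 = 2.2614
Highest B → broadest niche (most generalist): population P2 (B = 3.59).

population P2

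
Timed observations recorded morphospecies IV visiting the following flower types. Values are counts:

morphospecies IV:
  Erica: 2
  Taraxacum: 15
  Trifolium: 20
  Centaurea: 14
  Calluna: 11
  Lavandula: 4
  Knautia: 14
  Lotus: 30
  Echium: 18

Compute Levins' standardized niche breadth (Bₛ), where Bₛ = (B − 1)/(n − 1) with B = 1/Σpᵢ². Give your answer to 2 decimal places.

0.73

Proportions for morphospecies IV (n=128): 2/128=0.0156, 15/128=0.1172, 20/128=0.1563, 14/128=0.1094, 11/128=0.0859, 4/128=0.0313, 14/128=0.1094, 30/128=0.2344, 18/128=0.1406
Σpᵢ² = 0.0156² + 0.1172² + 0.1563² + 0.1094² + 0.0859² + 0.0313² + 0.1094² + 0.2344² + 0.1406² = 0.000243 + 0.013736 + 0.024430 + 0.011968 + 0.007379 + 0.000980 + 0.011968 + 0.054943 + 0.019768 = 0.145415
B = 1 / 0.145415 = 6.8769
Bₛ = (B − 1)/(n − 1) = (6.8769 − 1)/(9 − 1) = 5.8769/8 = 0.7346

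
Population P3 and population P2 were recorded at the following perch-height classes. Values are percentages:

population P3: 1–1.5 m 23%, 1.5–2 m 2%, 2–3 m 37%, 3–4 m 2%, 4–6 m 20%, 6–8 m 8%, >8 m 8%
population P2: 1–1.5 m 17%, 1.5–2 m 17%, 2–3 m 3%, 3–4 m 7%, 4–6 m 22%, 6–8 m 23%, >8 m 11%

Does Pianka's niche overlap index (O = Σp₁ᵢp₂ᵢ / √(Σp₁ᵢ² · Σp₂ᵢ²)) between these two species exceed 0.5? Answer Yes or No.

Yes

Convert percentages to proportions (divide by 100).
Σ p₁ᵢp₂ᵢ = 0.0391 + 0.0034 + 0.0111 + 0.0014 + 0.0440 + 0.0184 + 0.0088 = 0.1262
Σp_1ᵢ² = 0.23² + 0.02² + 0.37² + 0.02² + 0.20² + 0.08² + 0.08² = 0.0529 + 0.0004 + 0.1369 + 0.0004 + 0.0400 + 0.0064 + 0.0064 = 0.2434
Σp_2ᵢ² = 0.17² + 0.17² + 0.03² + 0.07² + 0.22² + 0.23² + 0.11² = 0.0289 + 0.0289 + 0.0009 + 0.0049 + 0.0484 + 0.0529 + 0.0121 = 0.1770
O = 0.1262 / √(0.2434 × 0.1770) = 0.1262 / 0.20756 = 0.6080
O = 0.6080 > 0.5 → Yes.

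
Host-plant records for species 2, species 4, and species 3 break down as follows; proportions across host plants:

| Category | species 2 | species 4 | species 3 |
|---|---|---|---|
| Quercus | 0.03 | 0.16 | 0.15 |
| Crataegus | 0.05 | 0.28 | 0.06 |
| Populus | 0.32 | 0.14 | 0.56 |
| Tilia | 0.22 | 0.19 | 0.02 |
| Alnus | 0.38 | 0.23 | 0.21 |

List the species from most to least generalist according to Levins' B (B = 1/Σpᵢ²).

species 4 > species 2 > species 3

Σp_2ᵢ² = 0.03² + 0.05² + 0.32² + 0.22² + 0.38² = 0.0009 + 0.0025 + 0.1024 + 0.0484 + 0.1444 = 0.2986
B_2 = 1 / 0.2986 = 3.3490
Σp_4ᵢ² = 0.16² + 0.28² + 0.14² + 0.19² + 0.23² = 0.0256 + 0.0784 + 0.0196 + 0.0361 + 0.0529 = 0.2126
B_4 = 1 / 0.2126 = 4.7037
Σp_3ᵢ² = 0.15² + 0.06² + 0.56² + 0.02² + 0.21² = 0.0225 + 0.0036 + 0.3136 + 0.0004 + 0.0441 = 0.3842
B_3 = 1 / 0.3842 = 2.6028
Ranking by B (broadest → narrowest): species 4 (4.70) > species 2 (3.35) > species 3 (2.60)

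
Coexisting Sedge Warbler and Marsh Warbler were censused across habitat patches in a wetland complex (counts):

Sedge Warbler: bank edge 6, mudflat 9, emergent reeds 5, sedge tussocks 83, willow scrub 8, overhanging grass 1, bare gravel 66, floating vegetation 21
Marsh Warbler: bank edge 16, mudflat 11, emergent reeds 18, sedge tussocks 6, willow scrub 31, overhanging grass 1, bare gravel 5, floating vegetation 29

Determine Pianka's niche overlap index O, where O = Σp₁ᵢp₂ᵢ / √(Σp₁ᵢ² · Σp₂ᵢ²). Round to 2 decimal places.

0.36

Proportions for Sedge Warbler (n=199): 6/199=0.0302, 9/199=0.0452, 5/199=0.0251, 83/199=0.4171, 8/199=0.0402, 1/199=0.0050, 66/199=0.3317, 21/199=0.1055
Proportions for Marsh Warbler (n=117): 16/117=0.1368, 11/117=0.0940, 18/117=0.1538, 6/117=0.0513, 31/117=0.2650, 1/117=0.0085, 5/117=0.0427, 29/117=0.2479
Σ p₁ᵢp₂ᵢ = 0.004131 + 0.004249 + 0.003860 + 0.021397 + 0.010653 + 0.000043 + 0.014164 + 0.026153 = 0.084650
Σp_1ᵢ² = 0.0302² + 0.0452² + 0.0251² + 0.4171² + 0.0402² + 0.0050² + 0.3317² + 0.1055² = 0.000912 + 0.002043 + 0.000630 + 0.173972 + 0.001616 + 0.000025 + 0.110025 + 0.011130 = 0.300353
Σp_2ᵢ² = 0.1368² + 0.0940² + 0.1538² + 0.0513² + 0.2650² + 0.0085² + 0.0427² + 0.2479² = 0.018714 + 0.008836 + 0.023654 + 0.002632 + 0.070225 + 0.000072 + 0.001823 + 0.061454 = 0.187410
O = 0.084650 / √(0.300353 × 0.187410) = 0.084650 / 0.2372534 = 0.3568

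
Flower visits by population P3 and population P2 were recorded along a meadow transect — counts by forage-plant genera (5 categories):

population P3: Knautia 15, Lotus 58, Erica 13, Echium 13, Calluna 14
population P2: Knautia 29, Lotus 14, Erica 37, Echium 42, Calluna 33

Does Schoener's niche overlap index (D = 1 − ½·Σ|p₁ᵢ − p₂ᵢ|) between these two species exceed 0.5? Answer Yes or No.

Proportions for population P3 (n=113): 15/113=0.1327, 58/113=0.5133, 13/113=0.1150, 13/113=0.1150, 14/113=0.1239
Proportions for population P2 (n=155): 29/155=0.1871, 14/155=0.0903, 37/155=0.2387, 42/155=0.2710, 33/155=0.2129
Σ|p₁ᵢ − p₂ᵢ| = 0.0544 + 0.4230 + 0.1237 + 0.1560 + 0.0890 = 0.8461
D = 1 − ½ × 0.8461 = 1 − 0.42305 = 0.57695
D = 0.57695 > 0.5 → Yes.

Yes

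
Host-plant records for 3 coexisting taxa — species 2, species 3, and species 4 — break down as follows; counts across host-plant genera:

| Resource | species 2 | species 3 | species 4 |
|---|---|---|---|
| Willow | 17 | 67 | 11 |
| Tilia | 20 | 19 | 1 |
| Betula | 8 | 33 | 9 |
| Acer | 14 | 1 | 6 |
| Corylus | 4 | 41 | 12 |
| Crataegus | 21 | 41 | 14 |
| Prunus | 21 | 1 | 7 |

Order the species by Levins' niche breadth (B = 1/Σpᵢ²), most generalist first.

Proportions for species 2 (n=105): 17/105=0.1619, 20/105=0.1905, 8/105=0.0762, 14/105=0.1333, 4/105=0.0381, 21/105=0.2000, 21/105=0.2000
Proportions for species 3 (n=203): 67/203=0.3300, 19/203=0.0936, 33/203=0.1626, 1/203=0.0049, 41/203=0.2020, 41/203=0.2020, 1/203=0.0049
Proportions for species 4 (n=60): 11/60=0.1833, 1/60=0.0167, 9/60=0.1500, 6/60=0.1000, 12/60=0.2000, 14/60=0.2333, 7/60=0.1167
Σp_2ᵢ² = 0.1619² + 0.1905² + 0.0762² + 0.1333² + 0.0381² + 0.2000² + 0.2000² = 0.026212 + 0.036290 + 0.005806 + 0.017769 + 0.001452 + 0.040000 + 0.040000 = 0.167529
B_2 = 1 / 0.167529 = 5.9691
Σp_3ᵢ² = 0.3300² + 0.0936² + 0.1626² + 0.0049² + 0.2020² + 0.2020² + 0.0049² = 0.108900 + 0.008761 + 0.026439 + 0.000024 + 0.040804 + 0.040804 + 0.000024 = 0.225756
B_3 = 1 / 0.225756 = 4.4296
Σp_4ᵢ² = 0.1833² + 0.0167² + 0.1500² + 0.1000² + 0.2000² + 0.2333² + 0.1167² = 0.033599 + 0.000279 + 0.022500 + 0.010000 + 0.040000 + 0.054429 + 0.013619 = 0.174426
B_4 = 1 / 0.174426 = 5.7331
Ranking by B (broadest → narrowest): species 2 (5.97) > species 4 (5.73) > species 3 (4.43)

species 2 > species 4 > species 3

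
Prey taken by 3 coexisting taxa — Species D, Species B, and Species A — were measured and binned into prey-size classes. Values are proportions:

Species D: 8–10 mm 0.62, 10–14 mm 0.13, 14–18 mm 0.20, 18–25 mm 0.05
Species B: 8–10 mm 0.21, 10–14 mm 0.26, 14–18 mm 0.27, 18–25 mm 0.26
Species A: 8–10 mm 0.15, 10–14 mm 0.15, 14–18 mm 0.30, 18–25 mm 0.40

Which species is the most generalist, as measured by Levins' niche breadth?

Species B

Σp_Dᵢ² = 0.62² + 0.13² + 0.20² + 0.05² = 0.3844 + 0.0169 + 0.0400 + 0.0025 = 0.4438
B_D = 1 / 0.4438 = 2.2533
Σp_Bᵢ² = 0.21² + 0.26² + 0.27² + 0.26² = 0.0441 + 0.0676 + 0.0729 + 0.0676 = 0.2522
B_B = 1 / 0.2522 = 3.9651
Σp_Aᵢ² = 0.15² + 0.15² + 0.30² + 0.40² = 0.0225 + 0.0225 + 0.0900 + 0.1600 = 0.2950
B_A = 1 / 0.2950 = 3.3898
Highest B → broadest niche (most generalist): Species B (B = 3.97).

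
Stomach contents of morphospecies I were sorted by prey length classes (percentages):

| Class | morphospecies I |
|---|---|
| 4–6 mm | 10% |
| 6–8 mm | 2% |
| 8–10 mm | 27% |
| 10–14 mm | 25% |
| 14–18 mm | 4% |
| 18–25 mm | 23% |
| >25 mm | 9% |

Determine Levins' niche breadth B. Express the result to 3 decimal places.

4.798

Convert percentages to proportions (divide by 100).
Σpᵢ² = 0.10² + 0.02² + 0.27² + 0.25² + 0.04² + 0.23² + 0.09² = 0.0100 + 0.0004 + 0.0729 + 0.0625 + 0.0016 + 0.0529 + 0.0081 = 0.2084
B = 1 / 0.2084 = 4.79846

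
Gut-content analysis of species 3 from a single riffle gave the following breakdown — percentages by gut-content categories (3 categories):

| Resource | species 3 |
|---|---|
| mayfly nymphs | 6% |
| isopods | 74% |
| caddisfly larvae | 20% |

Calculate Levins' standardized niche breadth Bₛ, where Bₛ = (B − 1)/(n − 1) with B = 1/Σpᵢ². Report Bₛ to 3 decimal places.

Convert percentages to proportions (divide by 100).
Σpᵢ² = 0.06² + 0.74² + 0.20² = 0.0036 + 0.5476 + 0.0400 = 0.5912
B = 1 / 0.5912 = 1.69147
Bₛ = (B − 1)/(n − 1) = (1.69147 − 1)/(3 − 1) = 0.69147/2 = 0.34574

0.346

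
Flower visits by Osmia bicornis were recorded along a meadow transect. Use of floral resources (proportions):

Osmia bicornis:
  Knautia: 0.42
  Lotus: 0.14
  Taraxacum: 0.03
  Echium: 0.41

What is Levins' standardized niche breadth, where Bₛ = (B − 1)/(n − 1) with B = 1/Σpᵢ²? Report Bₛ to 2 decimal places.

0.58

Σpᵢ² = 0.42² + 0.14² + 0.03² + 0.41² = 0.1764 + 0.0196 + 0.0009 + 0.1681 = 0.3650
B = 1 / 0.3650 = 2.7397
Bₛ = (B − 1)/(n − 1) = (2.7397 − 1)/(4 − 1) = 1.7397/3 = 0.5799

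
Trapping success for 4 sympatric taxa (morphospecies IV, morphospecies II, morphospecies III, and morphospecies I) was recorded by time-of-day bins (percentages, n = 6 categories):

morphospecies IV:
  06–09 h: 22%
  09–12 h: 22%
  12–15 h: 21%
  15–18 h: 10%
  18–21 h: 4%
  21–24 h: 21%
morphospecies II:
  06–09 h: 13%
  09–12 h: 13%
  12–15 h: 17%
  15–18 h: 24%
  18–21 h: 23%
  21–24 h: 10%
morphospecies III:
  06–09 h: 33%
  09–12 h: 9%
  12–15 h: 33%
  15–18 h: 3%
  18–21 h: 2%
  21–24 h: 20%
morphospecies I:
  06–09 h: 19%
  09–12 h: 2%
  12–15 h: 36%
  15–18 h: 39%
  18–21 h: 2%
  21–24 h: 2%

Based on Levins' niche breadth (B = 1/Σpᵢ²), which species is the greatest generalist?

morphospecies II

Convert percentages to proportions (divide by 100).
Σp_IVᵢ² = 0.22² + 0.22² + 0.21² + 0.10² + 0.04² + 0.21² = 0.0484 + 0.0484 + 0.0441 + 0.0100 + 0.0016 + 0.0441 = 0.1966
B_IV = 1 / 0.1966 = 5.0865
Σp_IIᵢ² = 0.13² + 0.13² + 0.17² + 0.24² + 0.23² + 0.10² = 0.0169 + 0.0169 + 0.0289 + 0.0576 + 0.0529 + 0.0100 = 0.1832
B_II = 1 / 0.1832 = 5.4585
Σp_IIIᵢ² = 0.33² + 0.09² + 0.33² + 0.03² + 0.02² + 0.20² = 0.1089 + 0.0081 + 0.1089 + 0.0009 + 0.0004 + 0.0400 = 0.2672
B_III = 1 / 0.2672 = 3.7425
Σp_Iᵢ² = 0.19² + 0.02² + 0.36² + 0.39² + 0.02² + 0.02² = 0.0361 + 0.0004 + 0.1296 + 0.1521 + 0.0004 + 0.0004 = 0.3190
B_I = 1 / 0.3190 = 3.1348
Highest B → broadest niche (most generalist): morphospecies II (B = 5.46).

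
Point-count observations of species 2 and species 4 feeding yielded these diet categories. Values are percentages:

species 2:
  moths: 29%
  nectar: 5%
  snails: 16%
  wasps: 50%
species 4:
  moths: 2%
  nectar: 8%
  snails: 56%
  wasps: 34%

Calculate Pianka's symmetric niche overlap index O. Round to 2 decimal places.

0.68

Convert percentages to proportions (divide by 100).
Σ p₁ᵢp₂ᵢ = 0.0058 + 0.0040 + 0.0896 + 0.1700 = 0.2694
Σp_1ᵢ² = 0.29² + 0.05² + 0.16² + 0.50² = 0.0841 + 0.0025 + 0.0256 + 0.2500 = 0.3622
Σp_2ᵢ² = 0.02² + 0.08² + 0.56² + 0.34² = 0.0004 + 0.0064 + 0.3136 + 0.1156 = 0.4360
O = 0.2694 / √(0.3622 × 0.4360) = 0.2694 / 0.39739 = 0.6779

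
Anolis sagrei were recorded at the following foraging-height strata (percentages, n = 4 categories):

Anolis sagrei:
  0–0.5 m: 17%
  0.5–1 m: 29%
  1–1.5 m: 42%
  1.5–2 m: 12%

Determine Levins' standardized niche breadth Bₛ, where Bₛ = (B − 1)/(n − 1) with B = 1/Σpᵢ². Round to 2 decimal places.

Convert percentages to proportions (divide by 100).
Σpᵢ² = 0.17² + 0.29² + 0.42² + 0.12² = 0.0289 + 0.0841 + 0.1764 + 0.0144 = 0.3038
B = 1 / 0.3038 = 3.2916
Bₛ = (B − 1)/(n − 1) = (3.2916 − 1)/(4 − 1) = 2.2916/3 = 0.7639

0.76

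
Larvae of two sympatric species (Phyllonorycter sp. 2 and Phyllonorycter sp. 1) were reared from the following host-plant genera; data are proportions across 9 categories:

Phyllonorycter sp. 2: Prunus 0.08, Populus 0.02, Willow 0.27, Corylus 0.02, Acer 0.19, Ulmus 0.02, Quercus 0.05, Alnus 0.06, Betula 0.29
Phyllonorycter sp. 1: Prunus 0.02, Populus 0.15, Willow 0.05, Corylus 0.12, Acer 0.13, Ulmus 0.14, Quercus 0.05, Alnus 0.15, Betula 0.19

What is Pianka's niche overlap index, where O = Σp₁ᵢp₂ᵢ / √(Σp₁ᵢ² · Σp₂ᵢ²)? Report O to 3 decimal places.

0.680

Σ p₁ᵢp₂ᵢ = 0.0016 + 0.0030 + 0.0135 + 0.0024 + 0.0247 + 0.0028 + 0.0025 + 0.0090 + 0.0551 = 0.1146
Σp_1ᵢ² = 0.08² + 0.02² + 0.27² + 0.02² + 0.19² + 0.02² + 0.05² + 0.06² + 0.29² = 0.0064 + 0.0004 + 0.0729 + 0.0004 + 0.0361 + 0.0004 + 0.0025 + 0.0036 + 0.0841 = 0.2068
Σp_2ᵢ² = 0.02² + 0.15² + 0.05² + 0.12² + 0.13² + 0.14² + 0.05² + 0.15² + 0.19² = 0.0004 + 0.0225 + 0.0025 + 0.0144 + 0.0169 + 0.0196 + 0.0025 + 0.0225 + 0.0361 = 0.1374
O = 0.1146 / √(0.2068 × 0.1374) = 0.1146 / 0.168565 = 0.67986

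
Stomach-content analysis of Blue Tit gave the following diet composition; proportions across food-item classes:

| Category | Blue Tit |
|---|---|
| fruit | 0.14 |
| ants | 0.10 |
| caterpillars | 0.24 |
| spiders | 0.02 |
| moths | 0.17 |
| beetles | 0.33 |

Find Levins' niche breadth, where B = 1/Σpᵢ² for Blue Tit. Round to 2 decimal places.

Σpᵢ² = 0.14² + 0.10² + 0.24² + 0.02² + 0.17² + 0.33² = 0.0196 + 0.0100 + 0.0576 + 0.0004 + 0.0289 + 0.1089 = 0.2254
B = 1 / 0.2254 = 4.4366

4.44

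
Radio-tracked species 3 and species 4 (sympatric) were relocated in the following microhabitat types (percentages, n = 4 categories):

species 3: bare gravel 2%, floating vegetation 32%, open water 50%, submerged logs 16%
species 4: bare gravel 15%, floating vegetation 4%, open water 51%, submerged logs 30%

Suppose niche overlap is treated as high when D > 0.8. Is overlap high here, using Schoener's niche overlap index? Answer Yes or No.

No

Convert percentages to proportions (divide by 100).
Σ|p₁ᵢ − p₂ᵢ| = 0.13 + 0.28 + 0.01 + 0.14 = 0.56
D = 1 − ½ × 0.56 = 1 − 0.280 = 0.7200
D = 0.7200 < 0.8 → No.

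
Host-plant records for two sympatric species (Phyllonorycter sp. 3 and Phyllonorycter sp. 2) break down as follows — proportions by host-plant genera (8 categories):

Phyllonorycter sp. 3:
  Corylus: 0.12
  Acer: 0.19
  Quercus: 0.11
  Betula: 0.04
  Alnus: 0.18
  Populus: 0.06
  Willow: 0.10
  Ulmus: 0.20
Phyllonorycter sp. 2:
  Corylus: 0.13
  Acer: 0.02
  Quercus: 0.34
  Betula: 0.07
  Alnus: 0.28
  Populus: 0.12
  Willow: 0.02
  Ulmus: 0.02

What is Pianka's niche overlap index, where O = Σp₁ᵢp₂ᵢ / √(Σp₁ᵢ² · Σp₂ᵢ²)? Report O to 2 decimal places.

0.66

Σ p₁ᵢp₂ᵢ = 0.0156 + 0.0038 + 0.0374 + 0.0028 + 0.0504 + 0.0072 + 0.0020 + 0.0040 = 0.1232
Σp_1ᵢ² = 0.12² + 0.19² + 0.11² + 0.04² + 0.18² + 0.06² + 0.10² + 0.20² = 0.0144 + 0.0361 + 0.0121 + 0.0016 + 0.0324 + 0.0036 + 0.0100 + 0.0400 = 0.1502
Σp_2ᵢ² = 0.13² + 0.02² + 0.34² + 0.07² + 0.28² + 0.12² + 0.02² + 0.02² = 0.0169 + 0.0004 + 0.1156 + 0.0049 + 0.0784 + 0.0144 + 0.0004 + 0.0004 = 0.2314
O = 0.1232 / √(0.1502 × 0.2314) = 0.1232 / 0.18643 = 0.6608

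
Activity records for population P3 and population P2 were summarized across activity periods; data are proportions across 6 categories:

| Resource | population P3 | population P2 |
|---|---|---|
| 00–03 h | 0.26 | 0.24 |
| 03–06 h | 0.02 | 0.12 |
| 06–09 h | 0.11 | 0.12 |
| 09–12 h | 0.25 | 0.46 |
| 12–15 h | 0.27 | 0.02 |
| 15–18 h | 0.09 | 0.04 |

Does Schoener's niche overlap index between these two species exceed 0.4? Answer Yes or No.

Yes

Σ|p₁ᵢ − p₂ᵢ| = 0.02 + 0.10 + 0.01 + 0.21 + 0.25 + 0.05 = 0.64
D = 1 − ½ × 0.64 = 1 − 0.320 = 0.6800
D = 0.6800 > 0.4 → Yes.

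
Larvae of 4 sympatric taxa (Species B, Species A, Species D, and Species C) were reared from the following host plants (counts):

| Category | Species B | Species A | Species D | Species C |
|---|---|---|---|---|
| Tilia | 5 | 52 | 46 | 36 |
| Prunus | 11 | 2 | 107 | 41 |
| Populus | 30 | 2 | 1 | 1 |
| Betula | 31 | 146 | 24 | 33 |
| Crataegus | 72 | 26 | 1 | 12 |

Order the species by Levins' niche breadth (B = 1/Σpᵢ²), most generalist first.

Proportions for Species B (n=149): 5/149=0.0336, 11/149=0.0738, 30/149=0.2013, 31/149=0.2081, 72/149=0.4832
Proportions for Species A (n=228): 52/228=0.2281, 2/228=0.0088, 2/228=0.0088, 146/228=0.6404, 26/228=0.1140
Proportions for Species D (n=179): 46/179=0.2570, 107/179=0.5978, 1/179=0.0056, 24/179=0.1341, 1/179=0.0056
Proportions for Species C (n=123): 36/123=0.2927, 41/123=0.3333, 1/123=0.0081, 33/123=0.2683, 12/123=0.0976
Σp_Bᵢ² = 0.0336² + 0.0738² + 0.2013² + 0.2081² + 0.4832² = 0.001129 + 0.005446 + 0.040522 + 0.043306 + 0.233482 = 0.323885
B_B = 1 / 0.323885 = 3.0875
Σp_Aᵢ² = 0.2281² + 0.0088² + 0.0088² + 0.6404² + 0.1140² = 0.052030 + 0.000077 + 0.000077 + 0.410112 + 0.012996 = 0.475292
B_A = 1 / 0.475292 = 2.1040
Σp_Dᵢ² = 0.2570² + 0.5978² + 0.0056² + 0.1341² + 0.0056² = 0.066049 + 0.357365 + 0.000031 + 0.017983 + 0.000031 = 0.441459
B_D = 1 / 0.441459 = 2.2652
Σp_Cᵢ² = 0.2927² + 0.3333² + 0.0081² + 0.2683² + 0.0976² = 0.085673 + 0.111089 + 0.000066 + 0.071985 + 0.009526 = 0.278339
B_C = 1 / 0.278339 = 3.5927
Ranking by B (broadest → narrowest): Species C (3.59) > Species B (3.09) > Species D (2.27) > Species A (2.10)

Species C > Species B > Species D > Species A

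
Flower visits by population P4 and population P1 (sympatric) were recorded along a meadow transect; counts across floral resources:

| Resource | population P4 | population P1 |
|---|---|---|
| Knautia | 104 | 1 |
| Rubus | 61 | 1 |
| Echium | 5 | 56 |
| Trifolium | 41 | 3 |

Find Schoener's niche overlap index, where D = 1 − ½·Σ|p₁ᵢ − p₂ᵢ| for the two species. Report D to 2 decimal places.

Proportions for population P4 (n=211): 104/211=0.4929, 61/211=0.2891, 5/211=0.0237, 41/211=0.1943
Proportions for population P1 (n=61): 1/61=0.0164, 1/61=0.0164, 56/61=0.9180, 3/61=0.0492
Σ|p₁ᵢ − p₂ᵢ| = 0.4765 + 0.2727 + 0.8943 + 0.1451 = 1.7886
D = 1 − ½ × 1.7886 = 1 − 0.89430 = 0.10570

0.11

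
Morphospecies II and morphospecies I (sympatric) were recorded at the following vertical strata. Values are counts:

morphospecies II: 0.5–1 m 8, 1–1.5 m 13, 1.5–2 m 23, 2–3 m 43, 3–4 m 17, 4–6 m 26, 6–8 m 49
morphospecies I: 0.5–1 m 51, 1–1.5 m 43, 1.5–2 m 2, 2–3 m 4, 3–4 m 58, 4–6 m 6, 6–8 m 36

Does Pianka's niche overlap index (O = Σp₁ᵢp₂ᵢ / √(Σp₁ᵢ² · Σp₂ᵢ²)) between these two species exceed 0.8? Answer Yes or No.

No

Proportions for morphospecies II (n=179): 8/179=0.0447, 13/179=0.0726, 23/179=0.1285, 43/179=0.2402, 17/179=0.0950, 26/179=0.1453, 49/179=0.2737
Proportions for morphospecies I (n=200): 51/200=0.2550, 43/200=0.2150, 2/200=0.0100, 4/200=0.0200, 58/200=0.2900, 6/200=0.0300, 36/200=0.1800
Σ p₁ᵢp₂ᵢ = 0.011399 + 0.015609 + 0.001285 + 0.004804 + 0.027550 + 0.004359 + 0.049266 = 0.114272
Σp_1ᵢ² = 0.0447² + 0.0726² + 0.1285² + 0.2402² + 0.0950² + 0.1453² + 0.2737² = 0.001998 + 0.005271 + 0.016512 + 0.057696 + 0.009025 + 0.021112 + 0.074912 = 0.186526
Σp_2ᵢ² = 0.2550² + 0.2150² + 0.0100² + 0.0200² + 0.2900² + 0.0300² + 0.1800² = 0.065025 + 0.046225 + 0.000100 + 0.000400 + 0.084100 + 0.000900 + 0.032400 = 0.229150
O = 0.114272 / √(0.186526 × 0.229150) = 0.114272 / 0.2067424 = 0.5527
O = 0.5527 < 0.8 → No.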